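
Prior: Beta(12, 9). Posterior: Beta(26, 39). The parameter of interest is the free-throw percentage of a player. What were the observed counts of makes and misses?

Beta is conjugate to the binomial likelihood: posterior = Beta(a+s, b+f).
So s = 26 − 12 = 14 and f = 39 − 9 = 30.

14 makes and 30 misses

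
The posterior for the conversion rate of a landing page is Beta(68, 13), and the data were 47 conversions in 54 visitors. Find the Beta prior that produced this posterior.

Beta(21, 6)

Under Beta–binomial conjugacy the posterior parameters are (α+s, β+f).
Subtract the data counts: 68−47=21, 13−7=6.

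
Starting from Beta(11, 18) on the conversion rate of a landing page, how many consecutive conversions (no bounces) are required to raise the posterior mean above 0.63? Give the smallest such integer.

After k conversions and 0 bounces the posterior is Beta(11+k, 18), with mean (11+k)/(11+18+k).
Set (11+k)/(29+k) > 0.63 and solve: k > (0.63·29 − 11)/(1 − 0.63) = 19.649.
The smallest integer exceeding 19.649 is 20, and checking k=20: (31)/(49) = 0.6327 > 0.63.

k = 20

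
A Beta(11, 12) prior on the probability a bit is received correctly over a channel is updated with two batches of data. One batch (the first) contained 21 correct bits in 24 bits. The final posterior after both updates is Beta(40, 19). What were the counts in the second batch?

Because Beta–binomial updating is additive in the counts, the combined data contributed (α_post−α_prior, β_post−β_prior) successes and failures.
Total across both batches: 40−11=29 correct bits, 19−12=7 errors.
Subtract the first batch: 29−21=8 correct bits and 7−3=4 errors.

8 correct bits and 4 errors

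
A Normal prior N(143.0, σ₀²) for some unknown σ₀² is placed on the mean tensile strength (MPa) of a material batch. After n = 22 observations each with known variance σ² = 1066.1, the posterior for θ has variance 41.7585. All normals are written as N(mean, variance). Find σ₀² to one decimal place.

Posterior precision equals prior precision plus data precision: 1/σ_n² = 1/σ₀² + n/σ².
So 1/σ₀² = 1/41.7585 − 22/1066.1 = 0.023947 − 0.020636 = 0.003311.
Hence σ₀² = 1/0.003311 ≈ 302.0.

σ₀² = 302.0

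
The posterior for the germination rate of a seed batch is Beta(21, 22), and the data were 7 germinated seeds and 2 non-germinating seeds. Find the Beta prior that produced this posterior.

Beta(14, 20)

Under Beta–binomial conjugacy the posterior parameters are (a+s, b+f).
Subtract the data counts: 21−7=14, 22−2=20.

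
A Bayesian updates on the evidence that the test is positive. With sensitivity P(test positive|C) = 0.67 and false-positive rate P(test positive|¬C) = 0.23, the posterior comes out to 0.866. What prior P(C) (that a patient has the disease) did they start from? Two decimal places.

P(C) = 0.69

In odds form, posterior odds = prior odds × likelihood ratio, so prior odds = posterior odds ÷ LR.
Posterior odds = 0.866/(1−0.866) = 6.4627. LR = 0.67/0.23 = 2.9130.
Prior odds = 6.4627/2.9130 = 2.2186, so P(C) = 2.2186/(1+2.2186) ≈ 0.69.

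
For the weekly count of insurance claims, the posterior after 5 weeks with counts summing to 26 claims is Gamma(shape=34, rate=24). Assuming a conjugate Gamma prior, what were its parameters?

Gamma(shape=8, rate=19)

A Gamma(α, β) prior (rate parametrization) on a Poisson rate with n observations summing to S gives posterior Gamma(α+S, β+n).
So α = 34 − 26 = 8 and β = 24 − 5 = 19.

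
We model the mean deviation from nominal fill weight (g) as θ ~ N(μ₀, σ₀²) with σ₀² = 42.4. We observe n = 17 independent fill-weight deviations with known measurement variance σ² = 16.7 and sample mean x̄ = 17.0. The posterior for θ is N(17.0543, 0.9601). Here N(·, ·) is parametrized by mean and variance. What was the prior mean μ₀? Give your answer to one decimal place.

The posterior mean is a precision-weighted average: μ_n = (τ₀μ₀ + τ_data·x̄)/(τ₀+τ_data), with τ₀=1/σ₀² and τ_data=n/σ².
Here τ₀ = 1/42.4 = 0.023585 and τ_data = 17/16.7 = 1.017964, so τ_n = 1.041549.
Rearranging for μ₀: μ₀ = (μ_n·τ_n − τ_data·x̄)/τ₀ = (17.0543·1.041549 − 1.017964·17.0) / 0.023585 = 0.457501/0.023585 ≈ 19.4.

μ₀ = 19.4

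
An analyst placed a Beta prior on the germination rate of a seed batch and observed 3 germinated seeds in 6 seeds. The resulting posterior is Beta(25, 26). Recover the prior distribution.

Beta(22, 23)

Under Beta–binomial conjugacy the posterior parameters are (α+s, β+f).
So α = 25 − 3 = 22 and β = 26 − 3 = 23.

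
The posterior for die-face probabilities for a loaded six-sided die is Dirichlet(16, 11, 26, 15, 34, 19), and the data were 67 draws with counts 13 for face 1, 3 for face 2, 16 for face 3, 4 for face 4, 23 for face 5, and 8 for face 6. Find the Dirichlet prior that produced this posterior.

Dirichlet(3, 8, 10, 11, 11, 11)

For a Dirichlet(α) prior with multinomial counts c, the posterior is Dirichlet(α + c) componentwise.
Subtract each count from the matching posterior parameter: 16−13=3, 11−3=8, 26−16=10, 15−4=11, 34−23=11, 19−8=11.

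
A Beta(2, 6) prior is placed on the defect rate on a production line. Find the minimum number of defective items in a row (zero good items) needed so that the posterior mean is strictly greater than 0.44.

After k defective items and 0 good items the posterior is Beta(2+k, 6), with mean (2+k)/(2+6+k).
Set (2+k)/(8+k) > 0.44 and solve: k > (0.44·8 − 2)/(1 − 0.44) = 2.714.
The smallest integer exceeding 2.714 is 3, and checking k=3: (5)/(11) = 0.4545 > 0.44.

k = 3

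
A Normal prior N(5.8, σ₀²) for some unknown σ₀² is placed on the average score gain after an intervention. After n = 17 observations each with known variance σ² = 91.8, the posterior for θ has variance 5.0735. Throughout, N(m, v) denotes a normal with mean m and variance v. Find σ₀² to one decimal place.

σ₀² = 83.9

For the Normal–Normal model with known σ², precisions add: τ_n = τ₀ + n/σ².
So 1/σ₀² = 1/5.0735 − 17/91.8 = 0.197103 − 0.185185 = 0.011918.
Hence σ₀² = 1/0.011918 ≈ 83.9.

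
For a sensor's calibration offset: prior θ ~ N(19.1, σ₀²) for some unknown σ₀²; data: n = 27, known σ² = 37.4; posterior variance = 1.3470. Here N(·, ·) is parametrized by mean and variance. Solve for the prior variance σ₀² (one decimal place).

σ₀² = 48.9

Posterior precision equals prior precision plus data precision: 1/σ_n² = 1/σ₀² + n/σ².
So 1/σ₀² = 1/1.3470 − 27/37.4 = 0.742390 − 0.721925 = 0.020465.
Hence σ₀² = 1/0.020465 ≈ 48.9.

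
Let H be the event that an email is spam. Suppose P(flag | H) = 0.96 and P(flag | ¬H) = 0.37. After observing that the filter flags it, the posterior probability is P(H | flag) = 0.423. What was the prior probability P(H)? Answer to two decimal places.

P(H) = 0.22

Bayes' rule in odds form gives O(H|E) = O(H)·[P(E|H)/P(E|¬H)], hence O(H) = O(H|E)/LR.
Posterior odds = 0.423/(1−0.423) = 0.7331. LR = 0.96/0.37 = 2.5946.
Prior odds = 0.7331/2.5946 = 0.2825, so P(H) = 0.2825/(1+0.2825) ≈ 0.22.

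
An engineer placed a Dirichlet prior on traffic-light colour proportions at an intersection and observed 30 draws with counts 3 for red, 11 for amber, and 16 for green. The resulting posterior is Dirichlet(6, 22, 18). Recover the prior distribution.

For a Dirichlet(α) prior with multinomial counts c, the posterior is Dirichlet(α + c) componentwise.
Subtract each count from the matching posterior parameter: 6−3=3, 22−11=11, 18−16=2.

Dirichlet(3, 11, 2)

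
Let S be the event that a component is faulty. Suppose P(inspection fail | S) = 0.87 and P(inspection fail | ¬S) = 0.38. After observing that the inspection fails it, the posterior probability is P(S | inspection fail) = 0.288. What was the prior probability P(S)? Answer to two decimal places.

Bayes' rule in odds form gives O(S|E) = O(S)·[P(E|S)/P(E|¬S)], hence O(S) = O(S|E)/LR.
Posterior odds = 0.288/(1−0.288) = 0.4045. LR = 0.87/0.38 = 2.2895.
Prior odds = 0.4045/2.2895 = 0.1767, so P(S) = 0.1767/(1+0.1767) ≈ 0.15.

P(S) = 0.15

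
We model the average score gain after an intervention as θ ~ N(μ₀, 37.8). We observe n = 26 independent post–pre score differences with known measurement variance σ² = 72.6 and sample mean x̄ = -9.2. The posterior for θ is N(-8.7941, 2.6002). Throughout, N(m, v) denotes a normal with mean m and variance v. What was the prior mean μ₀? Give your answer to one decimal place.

The posterior mean is a precision-weighted average: μ_n = (τ₀μ₀ + τ_data·x̄)/(τ₀+τ_data), with τ₀=1/σ₀² and τ_data=n/σ².
Here τ₀ = 1/37.8 = 0.026455 and τ_data = 26/72.6 = 0.358127, so τ_n = 0.384582.
Rearranging for μ₀: μ₀ = (μ_n·τ_n − τ_data·x̄)/τ₀ = (-8.7941·0.384582 − 0.358127·-9.2) / 0.026455 = -0.087284/0.026455 ≈ -3.3.

μ₀ = -3.3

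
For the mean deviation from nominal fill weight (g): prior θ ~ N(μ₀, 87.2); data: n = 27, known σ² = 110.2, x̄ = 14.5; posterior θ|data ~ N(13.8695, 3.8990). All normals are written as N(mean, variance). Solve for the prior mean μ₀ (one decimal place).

μ₀ = 0.4

With known observation variance, the Normal–Normal posterior has precision τ_n = τ₀ + n/σ² and mean μ_n = (τ₀μ₀ + (n/σ²)x̄)/τ_n.
Here τ₀ = 1/87.2 = 0.011468 and τ_data = 27/110.2 = 0.245009, so τ_n = 0.256477.
Rearranging for μ₀: μ₀ = (μ_n·τ_n − τ_data·x̄)/τ₀ = (13.8695·0.256477 − 0.245009·14.5) / 0.011468 = 0.004577/0.011468 ≈ 0.4.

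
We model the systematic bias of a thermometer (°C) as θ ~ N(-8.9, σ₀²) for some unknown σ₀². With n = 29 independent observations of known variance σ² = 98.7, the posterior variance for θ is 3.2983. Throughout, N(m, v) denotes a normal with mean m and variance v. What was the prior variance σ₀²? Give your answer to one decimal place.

σ₀² = 106.8

For the Normal–Normal model with known σ², precisions add: τ_n = τ₀ + n/σ².
So 1/σ₀² = 1/3.2983 − 29/98.7 = 0.303186 − 0.293820 = 0.009366.
Hence σ₀² = 1/0.009366 ≈ 106.8.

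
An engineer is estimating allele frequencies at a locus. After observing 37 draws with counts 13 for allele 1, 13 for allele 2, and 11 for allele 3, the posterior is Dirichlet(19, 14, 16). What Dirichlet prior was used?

Dirichlet(6, 1, 5)

For a Dirichlet(α) prior with multinomial counts c, the posterior is Dirichlet(α + c) componentwise.
Subtract each count from the matching posterior parameter: 19−13=6, 14−13=1, 16−11=5.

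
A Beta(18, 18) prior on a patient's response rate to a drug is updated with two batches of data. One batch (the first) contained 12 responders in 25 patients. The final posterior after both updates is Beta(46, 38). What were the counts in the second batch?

Sequential conjugate updates are equivalent to a single update on the pooled data, so total successes = posterior α − prior α and total failures = posterior β − prior β.
Total across both batches: 46−18=28 responders, 38−18=20 non-responders.
Subtract the first batch: 28−12=16 responders and 20−13=7 non-responders.

16 responders and 7 non-responders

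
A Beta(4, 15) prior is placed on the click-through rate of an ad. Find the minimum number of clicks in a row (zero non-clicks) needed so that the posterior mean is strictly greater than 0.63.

k = 22

After k clicks and 0 non-clicks the posterior is Beta(4+k, 15), with mean (4+k)/(4+15+k).
Set (4+k)/(19+k) > 0.63 and solve: k > (0.63·19 − 4)/(1 − 0.63) = 21.541.
The smallest integer exceeding 21.541 is 22, and checking k=22: (26)/(41) = 0.6341 > 0.63.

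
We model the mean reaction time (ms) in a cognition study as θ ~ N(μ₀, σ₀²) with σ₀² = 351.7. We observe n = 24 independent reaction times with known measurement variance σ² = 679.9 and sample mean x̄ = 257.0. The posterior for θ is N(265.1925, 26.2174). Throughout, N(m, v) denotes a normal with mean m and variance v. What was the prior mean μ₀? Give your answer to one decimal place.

μ₀ = 366.9

The posterior mean is a precision-weighted average: μ_n = (τ₀μ₀ + τ_data·x̄)/(τ₀+τ_data), with τ₀=1/σ₀² and τ_data=n/σ².
Here τ₀ = 1/351.7 = 0.002843 and τ_data = 24/679.9 = 0.035299, so τ_n = 0.038142.
Rearranging for μ₀: μ₀ = (μ_n·τ_n − τ_data·x̄)/τ₀ = (265.1925·0.038142 − 0.035299·257.0) / 0.002843 = 1.043129/0.002843 ≈ 366.9.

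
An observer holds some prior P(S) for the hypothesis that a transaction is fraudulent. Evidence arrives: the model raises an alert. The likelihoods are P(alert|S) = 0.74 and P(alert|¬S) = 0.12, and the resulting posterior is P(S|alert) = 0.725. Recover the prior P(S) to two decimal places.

P(S) = 0.30

Bayes' rule in odds form gives O(S|E) = O(S)·[P(E|S)/P(E|¬S)], hence O(S) = O(S|E)/LR.
Posterior odds = 0.725/(1−0.725) = 2.6364. LR = 0.74/0.12 = 6.1667.
Prior odds = 2.6364/6.1667 = 0.4275, so P(S) = 0.4275/(1+0.4275) ≈ 0.30.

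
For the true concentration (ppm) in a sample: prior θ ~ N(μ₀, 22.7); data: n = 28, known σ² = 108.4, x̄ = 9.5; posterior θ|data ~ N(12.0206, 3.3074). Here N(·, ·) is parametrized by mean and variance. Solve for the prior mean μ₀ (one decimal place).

μ₀ = 26.8

The posterior mean is a precision-weighted average: μ_n = (τ₀μ₀ + τ_data·x̄)/(τ₀+τ_data), with τ₀=1/σ₀² and τ_data=n/σ².
Here τ₀ = 1/22.7 = 0.044053 and τ_data = 28/108.4 = 0.258303, so τ_n = 0.302356.
Rearranging for μ₀: μ₀ = (μ_n·τ_n − τ_data·x̄)/τ₀ = (12.0206·0.302356 − 0.258303·9.5) / 0.044053 = 1.180622/0.044053 ≈ 26.8.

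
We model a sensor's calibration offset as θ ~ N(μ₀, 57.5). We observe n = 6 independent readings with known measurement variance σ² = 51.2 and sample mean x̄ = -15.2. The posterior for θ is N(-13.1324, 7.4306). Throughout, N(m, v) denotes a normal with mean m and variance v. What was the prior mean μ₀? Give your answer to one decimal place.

The posterior mean is a precision-weighted average: μ_n = (τ₀μ₀ + τ_data·x̄)/(τ₀+τ_data), with τ₀=1/σ₀² and τ_data=n/σ².
Here τ₀ = 1/57.5 = 0.017391 and τ_data = 6/51.2 = 0.117188, so τ_n = 0.134579.
Rearranging for μ₀: μ₀ = (μ_n·τ_n − τ_data·x̄)/τ₀ = (-13.1324·0.134579 − 0.117188·-15.2) / 0.017391 = 0.013912/0.017391 ≈ 0.8.

μ₀ = 0.8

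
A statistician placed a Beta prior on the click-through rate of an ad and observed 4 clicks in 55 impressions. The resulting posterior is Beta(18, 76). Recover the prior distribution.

Beta(14, 25)

A Beta(a, b) prior with s successes and f failures in binomial data gives a Beta(a+s, b+f) posterior.
Subtract the data counts: 18−4=14, 76−51=25.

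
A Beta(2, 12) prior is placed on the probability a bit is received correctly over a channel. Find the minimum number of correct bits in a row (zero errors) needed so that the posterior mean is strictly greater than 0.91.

After k correct bits and 0 errors the posterior is Beta(2+k, 12), with mean (2+k)/(2+12+k).
Set (2+k)/(14+k) > 0.91 and solve: k > (0.91·14 − 2)/(1 − 0.91) = 119.333.
The smallest integer exceeding 119.333 is 120.

k = 120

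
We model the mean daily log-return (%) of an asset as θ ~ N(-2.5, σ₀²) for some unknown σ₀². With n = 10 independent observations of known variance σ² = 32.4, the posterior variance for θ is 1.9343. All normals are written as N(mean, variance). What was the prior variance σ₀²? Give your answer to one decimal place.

Posterior precision equals prior precision plus data precision: 1/σ_n² = 1/σ₀² + n/σ².
So 1/σ₀² = 1/1.9343 − 10/32.4 = 0.516983 − 0.308642 = 0.208341.
Hence σ₀² = 1/0.208341 ≈ 4.8.

σ₀² = 4.8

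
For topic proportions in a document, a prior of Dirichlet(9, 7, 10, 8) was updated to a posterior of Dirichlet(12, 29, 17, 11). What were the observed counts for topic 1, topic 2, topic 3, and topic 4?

counts (3, 22, 7, 3)

For a Dirichlet(α) prior with multinomial counts c, the posterior is Dirichlet(α + c) componentwise.
Counts are posterior − prior componentwise: 12−9=3, 29−7=22, 17−10=7, 11−8=3.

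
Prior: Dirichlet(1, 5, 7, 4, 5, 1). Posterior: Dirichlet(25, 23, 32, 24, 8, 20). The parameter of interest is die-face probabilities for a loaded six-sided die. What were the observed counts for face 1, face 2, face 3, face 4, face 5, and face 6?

For a Dirichlet(α) prior with multinomial counts c, the posterior is Dirichlet(α + c) componentwise.
Counts are posterior − prior componentwise: 25−1=24, 23−5=18, 32−7=25, 24−4=20, 8−5=3, 20−1=19.

counts (24, 18, 25, 20, 3, 19)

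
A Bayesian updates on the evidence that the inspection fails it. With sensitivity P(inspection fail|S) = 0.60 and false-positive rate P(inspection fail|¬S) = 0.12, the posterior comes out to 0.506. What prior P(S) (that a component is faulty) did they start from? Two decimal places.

In odds form, posterior odds = prior odds × likelihood ratio, so prior odds = posterior odds ÷ LR.
Posterior odds = 0.506/(1−0.506) = 1.0243. LR = 0.60/0.12 = 5.0000.
Prior odds = 1.0243/5.0000 = 0.2049, so P(S) = 0.2049/(1+0.2049) ≈ 0.17.

P(S) = 0.17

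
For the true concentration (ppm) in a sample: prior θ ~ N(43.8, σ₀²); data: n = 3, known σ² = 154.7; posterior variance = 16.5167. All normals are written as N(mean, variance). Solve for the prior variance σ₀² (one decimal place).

σ₀² = 24.3

Posterior precision equals prior precision plus data precision: 1/σ_n² = 1/σ₀² + n/σ².
So 1/σ₀² = 1/16.5167 − 3/154.7 = 0.060545 − 0.019392 = 0.041153.
Hence σ₀² = 1/0.041153 ≈ 24.3.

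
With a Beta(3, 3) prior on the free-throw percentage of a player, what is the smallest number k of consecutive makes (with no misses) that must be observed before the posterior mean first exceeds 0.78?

After k makes and 0 misses the posterior is Beta(3+k, 3), with mean (3+k)/(3+3+k).
Set (3+k)/(6+k) > 0.78 and solve: k > (0.78·6 − 3)/(1 − 0.78) = 7.636.
The smallest integer exceeding 7.636 is 8.

k = 8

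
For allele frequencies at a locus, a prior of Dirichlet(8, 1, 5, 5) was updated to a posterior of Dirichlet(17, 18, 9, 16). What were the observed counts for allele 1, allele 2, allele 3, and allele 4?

counts (9, 17, 4, 11)

For a Dirichlet(α) prior with multinomial counts c, the posterior is Dirichlet(α + c) componentwise.
Counts are posterior − prior componentwise: 17−8=9, 18−1=17, 9−5=4, 16−5=11.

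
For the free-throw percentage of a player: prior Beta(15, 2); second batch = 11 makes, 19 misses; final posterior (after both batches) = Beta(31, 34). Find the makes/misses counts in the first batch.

Because Beta–binomial updating is additive in the counts, the combined data contributed (α_post−α_prior, β_post−β_prior) successes and failures.
Total across both batches: 31−15=16 makes, 34−2=32 misses.
Subtract the second batch: 16−11=5 makes and 32−19=13 misses.

5 makes and 13 misses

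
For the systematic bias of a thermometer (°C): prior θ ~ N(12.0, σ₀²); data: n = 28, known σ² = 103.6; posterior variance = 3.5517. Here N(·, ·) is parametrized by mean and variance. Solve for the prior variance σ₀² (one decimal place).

σ₀² = 88.6

For the Normal–Normal model with known σ², precisions add: τ_n = τ₀ + n/σ².
So 1/σ₀² = 1/3.5517 − 28/103.6 = 0.281555 − 0.270270 = 0.011285.
Hence σ₀² = 1/0.011285 ≈ 88.6.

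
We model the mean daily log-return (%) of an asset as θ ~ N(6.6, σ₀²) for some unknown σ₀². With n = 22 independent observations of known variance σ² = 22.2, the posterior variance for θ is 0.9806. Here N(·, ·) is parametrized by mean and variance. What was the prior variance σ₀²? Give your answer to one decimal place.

σ₀² = 34.7

Posterior precision equals prior precision plus data precision: 1/σ_n² = 1/σ₀² + n/σ².
So 1/σ₀² = 1/0.9806 − 22/22.2 = 1.019784 − 0.990991 = 0.028793.
Hence σ₀² = 1/0.028793 ≈ 34.7.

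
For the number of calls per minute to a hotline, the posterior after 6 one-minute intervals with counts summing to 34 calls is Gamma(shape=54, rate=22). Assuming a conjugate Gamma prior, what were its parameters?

Gamma(shape=20, rate=16)

Gamma–Poisson conjugacy: posterior shape = α + Σxᵢ, posterior rate = β + n.
So α = 54 − 34 = 20 and β = 22 − 6 = 16.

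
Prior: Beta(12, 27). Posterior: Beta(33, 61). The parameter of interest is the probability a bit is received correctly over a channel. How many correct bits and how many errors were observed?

21 correct bits and 34 errors

Under Beta–binomial conjugacy the posterior parameters are (a+s, b+f).
So s = 33 − 12 = 21 and f = 61 − 27 = 34.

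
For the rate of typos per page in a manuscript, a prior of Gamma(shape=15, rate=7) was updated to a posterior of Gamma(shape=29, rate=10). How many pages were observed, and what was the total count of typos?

n = 3 pages with total 14 typos

A Gamma(α, β) prior (rate parametrization) on a Poisson rate with n observations summing to S gives posterior Gamma(α+S, β+n).
Matching: Σxᵢ = 29 − 15 = 14 and n = 10 − 7 = 3.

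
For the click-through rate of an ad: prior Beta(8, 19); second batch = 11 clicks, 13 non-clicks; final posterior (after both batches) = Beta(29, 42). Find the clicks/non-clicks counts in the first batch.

10 clicks and 10 non-clicks

Because Beta–binomial updating is additive in the counts, the combined data contributed (α_post−α_prior, β_post−β_prior) successes and failures.
Total across both batches: 29−8=21 clicks, 42−19=23 non-clicks.
Subtract the second batch: 21−11=10 clicks and 23−13=10 non-clicks.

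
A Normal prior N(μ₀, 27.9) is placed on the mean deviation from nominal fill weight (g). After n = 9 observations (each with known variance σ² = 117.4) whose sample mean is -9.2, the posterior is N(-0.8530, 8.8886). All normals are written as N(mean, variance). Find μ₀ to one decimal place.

With known observation variance, the Normal–Normal posterior has precision τ_n = τ₀ + n/σ² and mean μ_n = (τ₀μ₀ + (n/σ²)x̄)/τ_n.
Here τ₀ = 1/27.9 = 0.035842 and τ_data = 9/117.4 = 0.076661, so τ_n = 0.112503.
Rearranging for μ₀: μ₀ = (μ_n·τ_n − τ_data·x̄)/τ₀ = (-0.8530·0.112503 − 0.076661·-9.2) / 0.035842 = 0.609316/0.035842 ≈ 17.0.

μ₀ = 17.0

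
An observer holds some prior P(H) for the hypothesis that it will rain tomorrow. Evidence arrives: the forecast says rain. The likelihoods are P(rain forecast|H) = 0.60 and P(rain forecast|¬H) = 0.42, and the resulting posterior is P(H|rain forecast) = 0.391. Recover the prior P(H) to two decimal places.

Bayes' rule in odds form gives O(H|E) = O(H)·[P(E|H)/P(E|¬H)], hence O(H) = O(H|E)/LR.
Posterior odds = 0.391/(1−0.391) = 0.6420. LR = 0.60/0.42 = 1.4286.
Prior odds = 0.6420/1.4286 = 0.4494, so P(H) = 0.4494/(1+0.4494) ≈ 0.31.

P(H) = 0.31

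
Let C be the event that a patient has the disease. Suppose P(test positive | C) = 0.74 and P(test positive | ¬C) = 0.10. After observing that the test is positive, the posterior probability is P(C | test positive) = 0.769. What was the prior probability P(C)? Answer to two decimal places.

P(C) = 0.31

In odds form, posterior odds = prior odds × likelihood ratio, so prior odds = posterior odds ÷ LR.
Posterior odds = 0.769/(1−0.769) = 3.3290. LR = 0.74/0.10 = 7.4000.
Prior odds = 3.3290/7.4000 = 0.4499, so P(C) = 0.4499/(1+0.4499) ≈ 0.31.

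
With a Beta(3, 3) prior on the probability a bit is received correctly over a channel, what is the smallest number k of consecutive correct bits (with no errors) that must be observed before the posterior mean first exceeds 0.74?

After k correct bits and 0 errors the posterior is Beta(3+k, 3), with mean (3+k)/(3+3+k).
Set (3+k)/(6+k) > 0.74 and solve: k > (0.74·6 − 3)/(1 − 0.74) = 5.538.
The smallest integer exceeding 5.538 is 6.

k = 6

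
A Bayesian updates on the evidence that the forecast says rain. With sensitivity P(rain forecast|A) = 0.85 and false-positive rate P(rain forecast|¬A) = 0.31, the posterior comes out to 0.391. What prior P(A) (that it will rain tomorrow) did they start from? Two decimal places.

P(A) = 0.19

In odds form, posterior odds = prior odds × likelihood ratio, so prior odds = posterior odds ÷ LR.
Posterior odds = 0.391/(1−0.391) = 0.6420. LR = 0.85/0.31 = 2.7419.
Prior odds = 0.6420/2.7419 = 0.2341, so P(A) = 0.2341/(1+0.2341) ≈ 0.19.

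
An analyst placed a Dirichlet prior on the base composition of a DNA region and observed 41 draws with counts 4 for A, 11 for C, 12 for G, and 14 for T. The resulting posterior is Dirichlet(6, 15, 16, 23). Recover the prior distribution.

For a Dirichlet(α) prior with multinomial counts c, the posterior is Dirichlet(α + c) componentwise.
Subtract each count from the matching posterior parameter: 6−4=2, 15−11=4, 16−12=4, 23−14=9.

Dirichlet(2, 4, 4, 9)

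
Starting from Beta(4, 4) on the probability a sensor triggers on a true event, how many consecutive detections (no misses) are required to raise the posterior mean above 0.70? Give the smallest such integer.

After k detections and 0 misses the posterior is Beta(4+k, 4), with mean (4+k)/(4+4+k).
Set (4+k)/(8+k) > 0.70 and solve: k > (0.70·8 − 4)/(1 − 0.70) = 5.333.
The smallest integer exceeding 5.333 is 6, and checking k=6: (10)/(14) = 0.7143 > 0.70.

k = 6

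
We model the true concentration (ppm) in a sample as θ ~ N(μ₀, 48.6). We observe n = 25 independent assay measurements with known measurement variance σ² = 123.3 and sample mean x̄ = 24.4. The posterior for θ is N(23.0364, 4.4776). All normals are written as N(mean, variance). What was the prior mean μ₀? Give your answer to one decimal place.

With known observation variance, the Normal–Normal posterior has precision τ_n = τ₀ + n/σ² and mean μ_n = (τ₀μ₀ + (n/σ²)x̄)/τ_n.
Here τ₀ = 1/48.6 = 0.020576 and τ_data = 25/123.3 = 0.202758, so τ_n = 0.223334.
Rearranging for μ₀: μ₀ = (μ_n·τ_n − τ_data·x̄)/τ₀ = (23.0364·0.223334 − 0.202758·24.4) / 0.020576 = 0.197516/0.020576 ≈ 9.6.

μ₀ = 9.6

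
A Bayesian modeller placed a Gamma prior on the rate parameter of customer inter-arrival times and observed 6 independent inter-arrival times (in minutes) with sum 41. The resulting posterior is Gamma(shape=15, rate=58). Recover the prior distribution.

For an exponential likelihood with a Gamma(α, β) prior on the rate, n observations with total T give posterior Gamma(α+n, β+T).
So α = 15 − 6 = 9 and β = 58 − 41 = 17.

Gamma(shape=9, rate=17)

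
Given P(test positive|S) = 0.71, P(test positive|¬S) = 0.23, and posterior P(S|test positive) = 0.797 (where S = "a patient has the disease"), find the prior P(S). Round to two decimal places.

Bayes' rule in odds form gives O(S|E) = O(S)·[P(E|S)/P(E|¬S)], hence O(S) = O(S|E)/LR.
Posterior odds = 0.797/(1−0.797) = 3.9261. LR = 0.71/0.23 = 3.0870.
Prior odds = 3.9261/3.0870 = 1.2718, so P(S) = 1.2718/(1+1.2718) ≈ 0.56.

P(S) = 0.56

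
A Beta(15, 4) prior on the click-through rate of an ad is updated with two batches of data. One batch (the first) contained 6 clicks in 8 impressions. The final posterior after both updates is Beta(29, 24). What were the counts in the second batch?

Sequential conjugate updates are equivalent to a single update on the pooled data, so total successes = posterior α − prior α and total failures = posterior β − prior β.
Total across both batches: 29−15=14 clicks, 24−4=20 non-clicks.
Subtract the first batch: 14−6=8 clicks and 20−2=18 non-clicks.

8 clicks and 18 non-clicks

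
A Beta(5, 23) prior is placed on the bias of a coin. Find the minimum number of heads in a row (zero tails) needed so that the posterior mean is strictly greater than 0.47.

k = 16

After k heads and 0 tails the posterior is Beta(5+k, 23), with mean (5+k)/(5+23+k).
Set (5+k)/(28+k) > 0.47 and solve: k > (0.47·28 − 5)/(1 − 0.47) = 15.396.
The smallest integer exceeding 15.396 is 16.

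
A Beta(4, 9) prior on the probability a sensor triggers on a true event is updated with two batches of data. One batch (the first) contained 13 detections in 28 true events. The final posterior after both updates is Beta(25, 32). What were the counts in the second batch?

Because Beta–binomial updating is additive in the counts, the combined data contributed (α_post−α_prior, β_post−β_prior) successes and failures.
Total across both batches: 25−4=21 detections, 32−9=23 misses.
Subtract the first batch: 21−13=8 detections and 23−15=8 misses.

8 detections and 8 misses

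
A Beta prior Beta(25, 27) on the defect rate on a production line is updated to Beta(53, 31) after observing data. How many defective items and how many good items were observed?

28 defective items and 4 good items

Beta is conjugate to the binomial likelihood: posterior = Beta(a+s, b+f).
So s = 53 − 25 = 28 and f = 31 − 27 = 4.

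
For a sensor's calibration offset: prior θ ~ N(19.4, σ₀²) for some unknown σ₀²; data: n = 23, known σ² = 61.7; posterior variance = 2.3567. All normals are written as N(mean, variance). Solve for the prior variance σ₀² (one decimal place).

σ₀² = 19.4

Posterior precision equals prior precision plus data precision: 1/σ_n² = 1/σ₀² + n/σ².
So 1/σ₀² = 1/2.3567 − 23/61.7 = 0.424322 − 0.372771 = 0.051551.
Hence σ₀² = 1/0.051551 ≈ 19.4.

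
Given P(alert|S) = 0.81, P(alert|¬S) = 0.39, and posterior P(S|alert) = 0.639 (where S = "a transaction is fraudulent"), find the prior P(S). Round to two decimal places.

Bayes' rule in odds form gives O(S|E) = O(S)·[P(E|S)/P(E|¬S)], hence O(S) = O(S|E)/LR.
Posterior odds = 0.639/(1−0.639) = 1.7701. LR = 0.81/0.39 = 2.0769.
Prior odds = 1.7701/2.0769 = 0.8523, so P(S) = 0.8523/(1+0.8523) ≈ 0.46.

P(S) = 0.46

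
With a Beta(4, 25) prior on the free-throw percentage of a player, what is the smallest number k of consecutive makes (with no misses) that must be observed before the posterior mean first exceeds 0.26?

k = 5

After k makes and 0 misses the posterior is Beta(4+k, 25), with mean (4+k)/(4+25+k).
Set (4+k)/(29+k) > 0.26 and solve: k > (0.26·29 − 4)/(1 − 0.26) = 4.784.
The smallest integer exceeding 4.784 is 5, and checking k=5: (9)/(34) = 0.2647 > 0.26.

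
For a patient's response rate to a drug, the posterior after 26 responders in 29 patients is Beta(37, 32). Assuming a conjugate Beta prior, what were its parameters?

Beta is conjugate to the binomial likelihood: posterior = Beta(a+s, b+f).
Subtract the data counts: 37−26=11, 32−3=29.

Beta(11, 29)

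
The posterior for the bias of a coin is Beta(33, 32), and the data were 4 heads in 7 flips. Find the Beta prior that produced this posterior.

Beta(29, 29)

A Beta(a, b) prior with s successes and f failures in binomial data gives a Beta(a+s, b+f) posterior.
Subtract the data counts: 33−4=29, 32−3=29.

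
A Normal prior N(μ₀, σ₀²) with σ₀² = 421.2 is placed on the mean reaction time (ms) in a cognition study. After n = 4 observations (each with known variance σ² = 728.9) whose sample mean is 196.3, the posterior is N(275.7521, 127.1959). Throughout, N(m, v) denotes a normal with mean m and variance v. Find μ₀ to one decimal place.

The posterior mean is a precision-weighted average: μ_n = (τ₀μ₀ + τ_data·x̄)/(τ₀+τ_data), with τ₀=1/σ₀² and τ_data=n/σ².
Here τ₀ = 1/421.2 = 0.002374 and τ_data = 4/728.9 = 0.005488, so τ_n = 0.007862.
Rearranging for μ₀: μ₀ = (μ_n·τ_n − τ_data·x̄)/τ₀ = (275.7521·0.007862 − 0.005488·196.3) / 0.002374 = 1.090669/0.002374 ≈ 459.4.

μ₀ = 459.4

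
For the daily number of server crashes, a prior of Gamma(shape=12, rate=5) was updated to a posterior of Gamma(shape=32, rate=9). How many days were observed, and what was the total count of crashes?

A Gamma(α, β) prior (rate parametrization) on a Poisson rate with n observations summing to S gives posterior Gamma(α+S, β+n).
Matching: Σxᵢ = 32 − 12 = 20 and n = 9 − 5 = 4.

n = 4 days with total 20 crashes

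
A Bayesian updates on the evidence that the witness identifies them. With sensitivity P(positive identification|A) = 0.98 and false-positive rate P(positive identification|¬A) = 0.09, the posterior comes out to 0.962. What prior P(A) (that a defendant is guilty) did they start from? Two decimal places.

Bayes' rule in odds form gives O(A|E) = O(A)·[P(E|A)/P(E|¬A)], hence O(A) = O(A|E)/LR.
Posterior odds = 0.962/(1−0.962) = 25.3158. LR = 0.98/0.09 = 10.8889.
Prior odds = 25.3158/10.8889 = 2.3249, so P(A) = 2.3249/(1+2.3249) ≈ 0.70.

P(A) = 0.70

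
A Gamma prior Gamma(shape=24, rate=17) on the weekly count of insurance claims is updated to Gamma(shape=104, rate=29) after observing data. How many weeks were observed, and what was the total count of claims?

A Gamma(α, β) prior (rate parametrization) on a Poisson rate with n observations summing to S gives posterior Gamma(α+S, β+n).
Matching: Σxᵢ = 104 − 24 = 80 and n = 29 − 17 = 12.

n = 12 weeks with total 80 claims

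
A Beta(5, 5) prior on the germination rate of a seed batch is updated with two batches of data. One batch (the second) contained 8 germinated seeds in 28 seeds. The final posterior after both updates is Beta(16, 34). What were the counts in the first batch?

Sequential conjugate updates are equivalent to a single update on the pooled data, so total successes = posterior α − prior α and total failures = posterior β − prior β.
Total across both batches: 16−5=11 germinated seeds, 34−5=29 non-germinating seeds.
Subtract the second batch: 11−8=3 germinated seeds and 29−20=9 non-germinating seeds.

3 germinated seeds and 9 non-germinating seeds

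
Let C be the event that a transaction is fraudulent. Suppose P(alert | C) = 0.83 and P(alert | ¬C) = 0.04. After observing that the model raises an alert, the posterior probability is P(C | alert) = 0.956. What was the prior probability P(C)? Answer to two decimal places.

In odds form, posterior odds = prior odds × likelihood ratio, so prior odds = posterior odds ÷ LR.
Posterior odds = 0.956/(1−0.956) = 21.7273. LR = 0.83/0.04 = 20.7500.
Prior odds = 21.7273/20.7500 = 1.0471, so P(C) = 1.0471/(1+1.0471) ≈ 0.51.

P(C) = 0.51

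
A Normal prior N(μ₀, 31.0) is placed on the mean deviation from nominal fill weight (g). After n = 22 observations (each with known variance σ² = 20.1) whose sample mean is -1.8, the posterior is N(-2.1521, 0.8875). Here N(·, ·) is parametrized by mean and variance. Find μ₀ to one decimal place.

μ₀ = -14.1

With known observation variance, the Normal–Normal posterior has precision τ_n = τ₀ + n/σ² and mean μ_n = (τ₀μ₀ + (n/σ²)x̄)/τ_n.
Here τ₀ = 1/31.0 = 0.032258 and τ_data = 22/20.1 = 1.094527, so τ_n = 1.126785.
Rearranging for μ₀: μ₀ = (μ_n·τ_n − τ_data·x̄)/τ₀ = (-2.1521·1.126785 − 1.094527·-1.8) / 0.032258 = -0.454805/0.032258 ≈ -14.1.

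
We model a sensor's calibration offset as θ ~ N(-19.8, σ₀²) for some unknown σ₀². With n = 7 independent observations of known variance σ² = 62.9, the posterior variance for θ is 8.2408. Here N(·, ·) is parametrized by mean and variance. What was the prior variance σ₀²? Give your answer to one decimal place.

Posterior precision equals prior precision plus data precision: 1/σ_n² = 1/σ₀² + n/σ².
So 1/σ₀² = 1/8.2408 − 7/62.9 = 0.121347 − 0.111288 = 0.010059.
Hence σ₀² = 1/0.010059 ≈ 99.4.

σ₀² = 99.4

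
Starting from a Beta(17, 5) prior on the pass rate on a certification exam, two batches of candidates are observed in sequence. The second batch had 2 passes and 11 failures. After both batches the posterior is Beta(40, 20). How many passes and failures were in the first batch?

Sequential conjugate updates are equivalent to a single update on the pooled data, so total successes = posterior α − prior α and total failures = posterior β − prior β.
Total across both batches: 40−17=23 passes, 20−5=15 failures.
Subtract the second batch: 23−2=21 passes and 15−11=4 failures.

21 passes and 4 failures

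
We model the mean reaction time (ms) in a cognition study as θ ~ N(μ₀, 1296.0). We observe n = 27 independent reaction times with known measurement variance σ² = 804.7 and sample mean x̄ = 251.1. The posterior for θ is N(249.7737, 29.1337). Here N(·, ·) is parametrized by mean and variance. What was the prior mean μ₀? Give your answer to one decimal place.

The posterior mean is a precision-weighted average: μ_n = (τ₀μ₀ + τ_data·x̄)/(τ₀+τ_data), with τ₀=1/σ₀² and τ_data=n/σ².
Here τ₀ = 1/1296.0 = 0.000772 and τ_data = 27/804.7 = 0.033553, so τ_n = 0.034325.
Rearranging for μ₀: μ₀ = (μ_n·τ_n − τ_data·x̄)/τ₀ = (249.7737·0.034325 − 0.033553·251.1) / 0.000772 = 0.148324/0.000772 ≈ 192.1.

μ₀ = 192.1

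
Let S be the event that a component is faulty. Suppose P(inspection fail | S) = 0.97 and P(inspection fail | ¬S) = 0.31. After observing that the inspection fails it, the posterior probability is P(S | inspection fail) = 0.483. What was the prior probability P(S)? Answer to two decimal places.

In odds form, posterior odds = prior odds × likelihood ratio, so prior odds = posterior odds ÷ LR.
Posterior odds = 0.483/(1−0.483) = 0.9342. LR = 0.97/0.31 = 3.1290.
Prior odds = 0.9342/3.1290 = 0.2986, so P(S) = 0.2986/(1+0.2986) ≈ 0.23.

P(S) = 0.23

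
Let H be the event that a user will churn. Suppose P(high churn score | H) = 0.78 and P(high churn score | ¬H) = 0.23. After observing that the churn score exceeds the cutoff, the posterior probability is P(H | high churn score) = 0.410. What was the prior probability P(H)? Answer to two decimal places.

P(H) = 0.17

Bayes' rule in odds form gives O(H|E) = O(H)·[P(E|H)/P(E|¬H)], hence O(H) = O(H|E)/LR.
Posterior odds = 0.410/(1−0.410) = 0.6949. LR = 0.78/0.23 = 3.3913.
Prior odds = 0.6949/3.3913 = 0.2049, so P(H) = 0.2049/(1+0.2049) ≈ 0.17.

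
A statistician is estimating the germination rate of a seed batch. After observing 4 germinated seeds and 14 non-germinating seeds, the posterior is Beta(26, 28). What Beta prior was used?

Beta(22, 14)

A Beta(a, b) prior with s successes and f failures in binomial data gives a Beta(a+s, b+f) posterior.
Subtract the data counts: 26−4=22, 28−14=14.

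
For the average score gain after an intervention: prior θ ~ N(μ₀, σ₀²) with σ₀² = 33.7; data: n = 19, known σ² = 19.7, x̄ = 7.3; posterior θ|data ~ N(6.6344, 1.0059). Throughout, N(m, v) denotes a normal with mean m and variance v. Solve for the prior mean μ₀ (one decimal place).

With known observation variance, the Normal–Normal posterior has precision τ_n = τ₀ + n/σ² and mean μ_n = (τ₀μ₀ + (n/σ²)x̄)/τ_n.
Here τ₀ = 1/33.7 = 0.029674 and τ_data = 19/19.7 = 0.964467, so τ_n = 0.994141.
Rearranging for μ₀: μ₀ = (μ_n·τ_n − τ_data·x̄)/τ₀ = (6.6344·0.994141 − 0.964467·7.3) / 0.029674 = -0.445080/0.029674 ≈ -15.0.

μ₀ = -15.0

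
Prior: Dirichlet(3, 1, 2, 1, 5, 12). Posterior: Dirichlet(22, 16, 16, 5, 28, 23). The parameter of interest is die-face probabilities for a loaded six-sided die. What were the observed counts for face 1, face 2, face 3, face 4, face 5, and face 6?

For a Dirichlet(α) prior with multinomial counts c, the posterior is Dirichlet(α + c) componentwise.
Counts are posterior − prior componentwise: 22−3=19, 16−1=15, 16−2=14, 5−1=4, 28−5=23, 23−12=11.

counts (19, 15, 14, 4, 23, 11)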